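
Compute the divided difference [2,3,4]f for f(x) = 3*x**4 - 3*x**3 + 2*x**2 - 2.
140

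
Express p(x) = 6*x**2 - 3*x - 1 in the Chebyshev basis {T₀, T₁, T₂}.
(2)T₀ + (-3)T₁ + (3)T₂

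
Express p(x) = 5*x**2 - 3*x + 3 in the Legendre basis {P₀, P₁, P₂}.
(14/3)P₀ + (-3)P₁ + (10/3)P₂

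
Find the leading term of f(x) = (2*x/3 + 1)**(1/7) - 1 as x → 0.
2*x/21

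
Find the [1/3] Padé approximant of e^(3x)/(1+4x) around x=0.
(13*x/12 + 1)/(43*x**3/8 - 77*x**2/12 + 25*x/12 + 1)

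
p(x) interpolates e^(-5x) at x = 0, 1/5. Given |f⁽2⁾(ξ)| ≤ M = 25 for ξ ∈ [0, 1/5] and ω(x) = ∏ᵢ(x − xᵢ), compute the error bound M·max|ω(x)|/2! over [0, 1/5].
1/8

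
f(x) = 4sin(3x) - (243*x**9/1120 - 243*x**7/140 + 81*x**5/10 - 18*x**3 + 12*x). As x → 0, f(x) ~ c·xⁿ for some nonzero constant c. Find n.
11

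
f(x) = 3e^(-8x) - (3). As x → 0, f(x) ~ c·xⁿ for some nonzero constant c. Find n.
1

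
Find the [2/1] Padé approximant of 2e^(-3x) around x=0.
(3*x**2 - 4*x + 2)/(x + 1)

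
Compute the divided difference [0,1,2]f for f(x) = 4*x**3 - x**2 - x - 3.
11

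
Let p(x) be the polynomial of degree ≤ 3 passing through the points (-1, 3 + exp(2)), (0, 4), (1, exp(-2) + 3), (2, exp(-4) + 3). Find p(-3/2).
(-5 + 21*exp(2) + (13 + 35*exp(2))*exp(4))*exp(-4)/16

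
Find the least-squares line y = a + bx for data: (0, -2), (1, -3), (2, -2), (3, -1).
a = -13/5, b = 2/5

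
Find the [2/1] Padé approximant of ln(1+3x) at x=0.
3*x*(x + 2)/(2*(2*x + 1))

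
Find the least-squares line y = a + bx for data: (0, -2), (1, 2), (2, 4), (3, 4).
a = -1, b = 2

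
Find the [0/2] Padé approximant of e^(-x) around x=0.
1/(x**2/2 + x + 1)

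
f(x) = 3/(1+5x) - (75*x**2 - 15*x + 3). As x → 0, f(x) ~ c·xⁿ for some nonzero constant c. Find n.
3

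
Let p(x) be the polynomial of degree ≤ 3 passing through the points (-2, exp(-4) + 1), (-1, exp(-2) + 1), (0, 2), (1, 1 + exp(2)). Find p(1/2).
(-5*exp(2) + 1 + (31 + 5*exp(2))*exp(4))*exp(-4)/16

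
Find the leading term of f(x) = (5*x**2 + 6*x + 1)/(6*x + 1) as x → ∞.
5*x/6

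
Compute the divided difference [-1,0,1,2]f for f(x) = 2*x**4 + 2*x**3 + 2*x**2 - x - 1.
6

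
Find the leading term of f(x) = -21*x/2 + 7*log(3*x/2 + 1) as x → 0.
-63*x**2/8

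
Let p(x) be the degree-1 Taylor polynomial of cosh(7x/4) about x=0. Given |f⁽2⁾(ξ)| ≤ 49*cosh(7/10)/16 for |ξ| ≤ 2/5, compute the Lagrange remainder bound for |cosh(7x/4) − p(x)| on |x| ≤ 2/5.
49*cosh(7/10)/200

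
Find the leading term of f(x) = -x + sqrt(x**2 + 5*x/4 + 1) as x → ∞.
5/8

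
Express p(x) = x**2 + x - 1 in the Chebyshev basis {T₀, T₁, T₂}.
(-1/2)T₀ + T₁ + (1/2)T₂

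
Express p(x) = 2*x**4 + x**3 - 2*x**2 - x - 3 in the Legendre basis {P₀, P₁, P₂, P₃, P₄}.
(-49/15)P₀ + (-2/5)P₁ + (-4/21)P₂ + (2/5)P₃ + (16/35)P₄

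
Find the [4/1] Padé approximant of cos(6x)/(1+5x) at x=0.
(54*x**4 - 18*x**2 + 1)/(5*x + 1)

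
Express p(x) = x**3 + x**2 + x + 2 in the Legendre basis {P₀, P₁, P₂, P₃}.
(7/3)P₀ + (8/5)P₁ + (2/3)P₂ + (2/5)P₃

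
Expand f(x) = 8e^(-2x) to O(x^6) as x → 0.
8 - 16*x + 16*x**2 - 32*x**3/3 + 16*x**4/3 - 32*x**5/15 + O(x**6)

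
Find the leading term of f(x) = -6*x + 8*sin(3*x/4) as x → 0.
-9*x**3/16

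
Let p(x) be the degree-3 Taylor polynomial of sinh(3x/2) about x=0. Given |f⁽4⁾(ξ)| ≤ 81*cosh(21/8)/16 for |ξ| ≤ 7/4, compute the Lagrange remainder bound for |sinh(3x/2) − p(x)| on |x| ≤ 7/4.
64827*cosh(21/8)/32768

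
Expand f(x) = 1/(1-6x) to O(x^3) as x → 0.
1 + 6*x + 36*x**2 + O(x**3)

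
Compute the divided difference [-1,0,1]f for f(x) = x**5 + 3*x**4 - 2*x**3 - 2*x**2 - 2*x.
1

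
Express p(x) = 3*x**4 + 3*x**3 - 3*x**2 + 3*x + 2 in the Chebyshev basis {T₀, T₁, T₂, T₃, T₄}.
(13/8)T₀ + (21/4)T₁ + (3/4)T₃ + (3/8)T₄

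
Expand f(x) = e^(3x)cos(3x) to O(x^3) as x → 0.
1 + 3*x + O(x**3)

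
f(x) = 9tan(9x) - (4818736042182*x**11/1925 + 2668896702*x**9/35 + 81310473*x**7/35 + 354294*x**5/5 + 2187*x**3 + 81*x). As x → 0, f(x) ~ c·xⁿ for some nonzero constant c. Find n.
13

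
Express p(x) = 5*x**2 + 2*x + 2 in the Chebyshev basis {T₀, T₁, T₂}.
(9/2)T₀ + (2)T₁ + (5/2)T₂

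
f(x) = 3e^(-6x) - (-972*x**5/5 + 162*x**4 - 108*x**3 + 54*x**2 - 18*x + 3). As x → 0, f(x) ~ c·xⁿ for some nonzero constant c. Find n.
6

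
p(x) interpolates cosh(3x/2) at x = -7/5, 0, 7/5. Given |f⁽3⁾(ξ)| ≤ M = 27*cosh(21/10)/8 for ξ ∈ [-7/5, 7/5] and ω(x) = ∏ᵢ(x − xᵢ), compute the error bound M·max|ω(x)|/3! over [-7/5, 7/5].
343*sqrt(3)*cosh(21/10)/1000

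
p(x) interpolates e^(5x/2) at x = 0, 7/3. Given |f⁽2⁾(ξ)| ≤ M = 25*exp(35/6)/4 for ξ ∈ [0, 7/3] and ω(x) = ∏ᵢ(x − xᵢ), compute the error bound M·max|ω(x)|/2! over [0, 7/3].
1225*exp(35/6)/288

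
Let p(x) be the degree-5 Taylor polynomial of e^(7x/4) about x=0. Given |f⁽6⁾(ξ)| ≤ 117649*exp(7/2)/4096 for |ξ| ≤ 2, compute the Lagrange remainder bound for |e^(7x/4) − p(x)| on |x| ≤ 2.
117649*exp(7/2)/46080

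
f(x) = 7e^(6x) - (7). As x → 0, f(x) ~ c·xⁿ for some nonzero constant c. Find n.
1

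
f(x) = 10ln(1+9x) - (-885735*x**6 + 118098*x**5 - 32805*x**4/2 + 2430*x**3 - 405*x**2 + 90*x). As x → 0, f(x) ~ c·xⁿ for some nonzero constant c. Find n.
7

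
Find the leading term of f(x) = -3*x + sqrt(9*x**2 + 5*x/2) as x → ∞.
5/12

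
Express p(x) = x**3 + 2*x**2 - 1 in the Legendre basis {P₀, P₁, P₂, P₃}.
(-1/3)P₀ + (3/5)P₁ + (4/3)P₂ + (2/5)P₃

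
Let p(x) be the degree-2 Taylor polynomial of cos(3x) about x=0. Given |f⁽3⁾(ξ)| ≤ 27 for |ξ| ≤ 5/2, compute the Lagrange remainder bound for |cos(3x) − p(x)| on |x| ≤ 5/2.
1125/16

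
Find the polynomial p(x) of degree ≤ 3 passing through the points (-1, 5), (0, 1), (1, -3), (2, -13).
-x**3 - 3*x + 1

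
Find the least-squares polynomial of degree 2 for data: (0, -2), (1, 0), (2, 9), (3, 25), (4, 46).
-76/35 + (-53/70)x + (45/14)x²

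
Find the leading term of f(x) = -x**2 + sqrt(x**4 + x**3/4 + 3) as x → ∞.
x/8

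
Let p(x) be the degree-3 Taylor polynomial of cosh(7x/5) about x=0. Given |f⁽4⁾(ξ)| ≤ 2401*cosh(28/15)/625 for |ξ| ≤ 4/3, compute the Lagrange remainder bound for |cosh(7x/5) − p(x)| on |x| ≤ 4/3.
76832*cosh(28/15)/151875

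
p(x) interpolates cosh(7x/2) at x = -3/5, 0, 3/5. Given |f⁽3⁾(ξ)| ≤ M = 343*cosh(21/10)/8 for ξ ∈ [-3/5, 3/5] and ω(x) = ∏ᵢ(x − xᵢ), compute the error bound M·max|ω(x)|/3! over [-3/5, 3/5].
343*sqrt(3)*cosh(21/10)/1000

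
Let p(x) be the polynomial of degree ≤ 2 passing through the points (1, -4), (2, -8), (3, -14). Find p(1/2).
-11/4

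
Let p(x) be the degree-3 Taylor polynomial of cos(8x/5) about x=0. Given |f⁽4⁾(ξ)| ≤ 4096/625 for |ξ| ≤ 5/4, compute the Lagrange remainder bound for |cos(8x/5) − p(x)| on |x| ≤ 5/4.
2/3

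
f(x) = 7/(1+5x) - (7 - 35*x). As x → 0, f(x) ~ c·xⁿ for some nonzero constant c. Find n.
2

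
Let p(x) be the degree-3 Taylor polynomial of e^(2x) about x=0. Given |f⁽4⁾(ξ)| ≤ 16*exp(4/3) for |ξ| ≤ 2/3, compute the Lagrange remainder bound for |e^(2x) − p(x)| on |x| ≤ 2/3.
32*exp(4/3)/243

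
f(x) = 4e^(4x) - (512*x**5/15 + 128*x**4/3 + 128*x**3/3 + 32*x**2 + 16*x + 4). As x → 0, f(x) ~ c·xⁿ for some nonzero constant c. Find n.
6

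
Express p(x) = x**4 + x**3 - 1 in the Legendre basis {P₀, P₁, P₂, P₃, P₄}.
(-4/5)P₀ + (3/5)P₁ + (4/7)P₂ + (2/5)P₃ + (8/35)P₄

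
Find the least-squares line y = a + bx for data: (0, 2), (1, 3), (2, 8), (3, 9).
a = 8/5, b = 13/5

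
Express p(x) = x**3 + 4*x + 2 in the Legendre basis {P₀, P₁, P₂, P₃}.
(2)P₀ + (23/5)P₁ + (2/5)P₃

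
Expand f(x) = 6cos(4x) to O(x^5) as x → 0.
6 - 48*x**2 + 64*x**4 + O(x**5)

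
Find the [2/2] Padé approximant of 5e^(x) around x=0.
(5*x**2/12 + 5*x/2 + 5)/(x**2/12 - x/2 + 1)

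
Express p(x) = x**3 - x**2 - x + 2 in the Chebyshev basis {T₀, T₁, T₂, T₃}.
(3/2)T₀ + (-1/4)T₁ + (-1/2)T₂ + (1/4)T₃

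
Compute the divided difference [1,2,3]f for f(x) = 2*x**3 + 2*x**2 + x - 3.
14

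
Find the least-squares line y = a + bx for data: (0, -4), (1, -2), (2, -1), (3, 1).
a = -39/10, b = 8/5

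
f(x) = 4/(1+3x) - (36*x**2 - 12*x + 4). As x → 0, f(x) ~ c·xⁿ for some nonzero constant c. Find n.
3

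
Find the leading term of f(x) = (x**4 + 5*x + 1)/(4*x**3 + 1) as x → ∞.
x/4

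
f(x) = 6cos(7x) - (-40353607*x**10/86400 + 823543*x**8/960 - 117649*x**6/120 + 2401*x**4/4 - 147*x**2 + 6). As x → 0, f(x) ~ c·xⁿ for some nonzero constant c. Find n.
12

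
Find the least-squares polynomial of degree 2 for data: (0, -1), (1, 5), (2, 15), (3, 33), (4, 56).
-4/5 + (11/5)x + (3)x²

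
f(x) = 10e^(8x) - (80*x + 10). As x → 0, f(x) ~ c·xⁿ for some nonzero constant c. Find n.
2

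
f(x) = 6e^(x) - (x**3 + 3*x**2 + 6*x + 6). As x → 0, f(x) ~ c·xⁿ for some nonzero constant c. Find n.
4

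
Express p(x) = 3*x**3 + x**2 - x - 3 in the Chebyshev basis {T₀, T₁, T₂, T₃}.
(-5/2)T₀ + (5/4)T₁ + (1/2)T₂ + (3/4)T₃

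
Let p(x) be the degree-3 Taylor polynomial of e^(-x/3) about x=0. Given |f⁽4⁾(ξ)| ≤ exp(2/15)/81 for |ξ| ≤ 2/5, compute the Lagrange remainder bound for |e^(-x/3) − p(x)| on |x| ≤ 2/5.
2*exp(2/15)/151875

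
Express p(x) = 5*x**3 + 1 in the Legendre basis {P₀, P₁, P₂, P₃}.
P₀ + (3)P₁ + (2)P₃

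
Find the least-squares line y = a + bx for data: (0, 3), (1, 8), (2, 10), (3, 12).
a = 39/10, b = 29/10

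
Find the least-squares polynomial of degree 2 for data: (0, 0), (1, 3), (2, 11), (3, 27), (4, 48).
3/35 + (-4/7)x + (22/7)x²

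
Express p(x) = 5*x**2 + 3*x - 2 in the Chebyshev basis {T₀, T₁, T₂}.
(1/2)T₀ + (3)T₁ + (5/2)T₂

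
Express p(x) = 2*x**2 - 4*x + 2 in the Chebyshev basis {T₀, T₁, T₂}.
(3)T₀ + (-4)T₁ + T₂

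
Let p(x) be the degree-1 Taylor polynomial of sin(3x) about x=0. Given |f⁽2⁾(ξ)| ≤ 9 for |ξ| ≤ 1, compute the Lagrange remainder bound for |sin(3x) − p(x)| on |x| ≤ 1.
9/2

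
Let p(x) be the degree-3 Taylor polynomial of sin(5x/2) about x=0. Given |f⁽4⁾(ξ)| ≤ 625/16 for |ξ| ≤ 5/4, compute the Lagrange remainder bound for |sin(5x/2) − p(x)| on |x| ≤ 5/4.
390625/98304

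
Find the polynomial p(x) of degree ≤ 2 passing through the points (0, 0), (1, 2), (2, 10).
3*x**2 - x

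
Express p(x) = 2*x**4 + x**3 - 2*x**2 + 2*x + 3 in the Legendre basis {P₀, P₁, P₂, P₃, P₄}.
(41/15)P₀ + (13/5)P₁ + (-4/21)P₂ + (2/5)P₃ + (16/35)P₄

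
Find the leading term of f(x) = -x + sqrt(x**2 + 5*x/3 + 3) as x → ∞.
5/6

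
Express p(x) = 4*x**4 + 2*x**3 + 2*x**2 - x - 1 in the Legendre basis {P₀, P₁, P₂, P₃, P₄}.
(7/15)P₀ + (1/5)P₁ + (76/21)P₂ + (4/5)P₃ + (32/35)P₄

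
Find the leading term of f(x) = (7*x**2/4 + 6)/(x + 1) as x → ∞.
7*x/4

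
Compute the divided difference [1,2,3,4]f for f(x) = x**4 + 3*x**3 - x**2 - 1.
13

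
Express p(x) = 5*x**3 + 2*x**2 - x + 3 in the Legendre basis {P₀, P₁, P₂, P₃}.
(11/3)P₀ + (2)P₁ + (4/3)P₂ + (2)P₃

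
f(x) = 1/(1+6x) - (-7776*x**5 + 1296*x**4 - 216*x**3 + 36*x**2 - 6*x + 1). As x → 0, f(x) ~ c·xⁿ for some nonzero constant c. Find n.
6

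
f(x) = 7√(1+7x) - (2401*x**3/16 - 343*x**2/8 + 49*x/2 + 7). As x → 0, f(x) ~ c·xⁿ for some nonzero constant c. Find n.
4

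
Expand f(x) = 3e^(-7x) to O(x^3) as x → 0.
3 - 21*x + 147*x**2/2 + O(x**3)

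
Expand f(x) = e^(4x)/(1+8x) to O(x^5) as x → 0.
1 - 4*x + 40*x**2 - 928*x**3/3 + 7456*x**4/3 + O(x**5)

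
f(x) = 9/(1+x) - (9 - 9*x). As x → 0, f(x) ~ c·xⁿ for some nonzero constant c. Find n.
2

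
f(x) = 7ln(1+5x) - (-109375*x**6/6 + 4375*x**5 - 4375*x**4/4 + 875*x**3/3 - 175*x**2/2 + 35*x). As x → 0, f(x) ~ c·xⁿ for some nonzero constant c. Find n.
7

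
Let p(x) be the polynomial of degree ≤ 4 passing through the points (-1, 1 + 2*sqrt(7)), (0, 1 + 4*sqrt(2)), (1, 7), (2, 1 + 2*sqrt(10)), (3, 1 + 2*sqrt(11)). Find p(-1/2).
-73/32 - 5*sqrt(11)/64 + 7*sqrt(10)/16 + 35*sqrt(7)/64 + 35*sqrt(2)/8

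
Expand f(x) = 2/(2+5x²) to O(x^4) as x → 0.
1 - 5*x**2/2 + O(x**4)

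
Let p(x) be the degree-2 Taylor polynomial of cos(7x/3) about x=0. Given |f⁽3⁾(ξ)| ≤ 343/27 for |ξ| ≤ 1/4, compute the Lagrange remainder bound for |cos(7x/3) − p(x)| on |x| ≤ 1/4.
343/10368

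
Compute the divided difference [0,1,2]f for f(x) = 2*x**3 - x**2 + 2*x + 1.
5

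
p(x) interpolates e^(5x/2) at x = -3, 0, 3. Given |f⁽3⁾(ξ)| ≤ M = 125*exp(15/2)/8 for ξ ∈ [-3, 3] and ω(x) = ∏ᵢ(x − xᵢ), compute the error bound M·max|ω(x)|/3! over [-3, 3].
125*sqrt(3)*exp(15/2)/8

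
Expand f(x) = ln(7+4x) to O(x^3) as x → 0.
log(7) + 4*x/7 - 8*x**2/49 + O(x**3)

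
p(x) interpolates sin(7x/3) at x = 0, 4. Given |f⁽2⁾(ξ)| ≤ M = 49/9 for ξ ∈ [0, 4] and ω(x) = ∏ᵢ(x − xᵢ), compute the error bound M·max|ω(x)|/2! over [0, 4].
98/9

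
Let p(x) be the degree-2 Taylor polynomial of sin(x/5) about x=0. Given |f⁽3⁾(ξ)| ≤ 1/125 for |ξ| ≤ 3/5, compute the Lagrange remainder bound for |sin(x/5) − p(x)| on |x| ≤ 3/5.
9/31250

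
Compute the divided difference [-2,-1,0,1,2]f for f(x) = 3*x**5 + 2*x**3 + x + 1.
0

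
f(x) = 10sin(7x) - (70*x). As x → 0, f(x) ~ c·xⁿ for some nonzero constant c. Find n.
3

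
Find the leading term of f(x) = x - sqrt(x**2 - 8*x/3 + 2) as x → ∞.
4/3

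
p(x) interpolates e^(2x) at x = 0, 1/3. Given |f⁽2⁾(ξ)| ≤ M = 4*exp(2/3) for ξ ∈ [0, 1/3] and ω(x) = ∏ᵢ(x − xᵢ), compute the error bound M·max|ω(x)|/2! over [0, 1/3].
exp(2/3)/18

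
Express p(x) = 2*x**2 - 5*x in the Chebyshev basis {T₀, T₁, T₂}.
T₀ + (-5)T₁ + T₂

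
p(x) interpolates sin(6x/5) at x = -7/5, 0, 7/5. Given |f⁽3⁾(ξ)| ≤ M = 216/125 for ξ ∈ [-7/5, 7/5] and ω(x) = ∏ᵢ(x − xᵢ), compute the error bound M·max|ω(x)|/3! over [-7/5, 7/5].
2744*sqrt(3)/15625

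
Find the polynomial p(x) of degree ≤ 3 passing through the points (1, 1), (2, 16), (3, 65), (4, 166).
3*x**3 - x**2 - 3*x + 2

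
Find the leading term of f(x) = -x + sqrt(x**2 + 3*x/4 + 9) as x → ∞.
3/8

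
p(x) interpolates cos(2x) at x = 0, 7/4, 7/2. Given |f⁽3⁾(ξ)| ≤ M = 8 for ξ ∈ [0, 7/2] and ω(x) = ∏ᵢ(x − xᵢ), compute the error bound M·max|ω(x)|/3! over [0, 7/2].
343*sqrt(3)/216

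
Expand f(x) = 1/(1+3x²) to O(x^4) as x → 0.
1 - 3*x**2 + O(x**4)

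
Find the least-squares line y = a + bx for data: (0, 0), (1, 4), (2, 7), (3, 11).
a = 1/10, b = 18/5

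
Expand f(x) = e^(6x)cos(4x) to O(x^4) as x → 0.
1 + 6*x + 10*x**2 - 12*x**3 + O(x**4)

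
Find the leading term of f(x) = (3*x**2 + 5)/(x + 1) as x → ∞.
3*x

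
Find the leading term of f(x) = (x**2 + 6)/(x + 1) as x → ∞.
x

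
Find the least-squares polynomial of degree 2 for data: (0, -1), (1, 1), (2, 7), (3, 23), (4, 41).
-1 + (-7/5)x + (3)x²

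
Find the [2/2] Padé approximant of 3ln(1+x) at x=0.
3*x*(x + 2)/(2*(x**2/6 + x + 1))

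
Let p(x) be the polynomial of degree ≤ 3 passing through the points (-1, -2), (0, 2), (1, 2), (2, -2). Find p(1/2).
5/2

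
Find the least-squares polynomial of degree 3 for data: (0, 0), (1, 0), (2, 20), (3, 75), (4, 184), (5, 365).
-8/63 + (-1093/378)x + (127/252)x² + (317/108)x³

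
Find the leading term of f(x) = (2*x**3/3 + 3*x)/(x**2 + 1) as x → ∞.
2*x/3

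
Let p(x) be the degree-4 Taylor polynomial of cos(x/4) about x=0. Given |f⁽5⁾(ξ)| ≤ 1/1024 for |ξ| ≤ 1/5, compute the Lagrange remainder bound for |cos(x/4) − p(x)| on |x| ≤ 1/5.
1/384000000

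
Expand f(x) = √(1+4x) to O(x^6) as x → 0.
1 + 2*x - 2*x**2 + 4*x**3 - 10*x**4 + 28*x**5 + O(x**6)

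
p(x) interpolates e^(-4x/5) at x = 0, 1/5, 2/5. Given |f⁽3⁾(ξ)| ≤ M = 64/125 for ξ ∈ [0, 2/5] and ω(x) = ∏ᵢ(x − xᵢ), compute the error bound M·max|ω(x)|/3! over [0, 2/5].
64*sqrt(3)/421875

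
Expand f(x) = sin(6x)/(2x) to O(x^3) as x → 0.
3 - 18*x**2 + O(x**3)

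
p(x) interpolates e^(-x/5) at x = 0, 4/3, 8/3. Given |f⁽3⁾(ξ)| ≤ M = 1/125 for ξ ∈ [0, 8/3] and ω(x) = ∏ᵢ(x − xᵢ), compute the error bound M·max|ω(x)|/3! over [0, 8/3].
64*sqrt(3)/91125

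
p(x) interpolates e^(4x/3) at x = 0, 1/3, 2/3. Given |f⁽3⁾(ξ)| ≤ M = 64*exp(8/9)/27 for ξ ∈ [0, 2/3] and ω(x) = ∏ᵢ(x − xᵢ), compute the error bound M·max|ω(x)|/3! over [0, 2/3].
64*sqrt(3)*exp(8/9)/19683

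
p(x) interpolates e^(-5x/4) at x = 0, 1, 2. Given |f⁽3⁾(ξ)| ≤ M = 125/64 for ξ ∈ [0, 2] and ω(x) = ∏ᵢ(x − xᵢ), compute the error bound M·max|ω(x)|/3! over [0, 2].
125*sqrt(3)/1728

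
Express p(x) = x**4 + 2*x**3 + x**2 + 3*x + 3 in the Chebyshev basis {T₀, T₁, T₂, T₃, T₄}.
(31/8)T₀ + (9/2)T₁ + T₂ + (1/2)T₃ + (1/8)T₄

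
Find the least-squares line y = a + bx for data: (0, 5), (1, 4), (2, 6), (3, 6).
a = 9/2, b = 1/2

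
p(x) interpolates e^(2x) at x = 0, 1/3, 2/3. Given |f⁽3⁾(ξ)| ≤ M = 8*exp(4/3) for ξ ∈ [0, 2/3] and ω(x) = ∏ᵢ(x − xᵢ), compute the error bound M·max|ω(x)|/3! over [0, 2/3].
8*sqrt(3)*exp(4/3)/729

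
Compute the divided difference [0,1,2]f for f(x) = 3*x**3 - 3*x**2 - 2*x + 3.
6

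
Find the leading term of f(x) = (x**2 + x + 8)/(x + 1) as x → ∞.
x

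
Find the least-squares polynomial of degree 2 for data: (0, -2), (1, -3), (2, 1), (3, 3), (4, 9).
-16/7 + (-22/35)x + (6/7)x²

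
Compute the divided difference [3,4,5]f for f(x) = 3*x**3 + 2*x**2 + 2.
38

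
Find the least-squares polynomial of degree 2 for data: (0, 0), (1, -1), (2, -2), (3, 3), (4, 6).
(-12/5)x + x²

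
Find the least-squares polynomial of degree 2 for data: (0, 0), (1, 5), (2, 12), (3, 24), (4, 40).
9/35 + (153/70)x + (27/14)x²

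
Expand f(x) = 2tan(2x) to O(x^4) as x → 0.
4*x + 16*x**3/3 + O(x**4)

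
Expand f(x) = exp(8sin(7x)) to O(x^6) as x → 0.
1 + 56*x + 1568*x**2 + 28812*x**3 + 384160*x**4 + 58101799*x**5/15 + O(x**6)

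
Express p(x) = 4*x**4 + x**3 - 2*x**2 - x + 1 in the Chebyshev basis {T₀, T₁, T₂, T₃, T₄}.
(3/2)T₀ + (-1/4)T₁ + T₂ + (1/4)T₃ + (1/2)T₄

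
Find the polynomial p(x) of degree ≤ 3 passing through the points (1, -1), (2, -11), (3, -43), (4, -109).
-2*x**3 + x**2 + x - 1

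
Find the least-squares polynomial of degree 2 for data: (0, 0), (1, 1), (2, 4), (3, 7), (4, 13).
1/35 + (12/35)x + (5/7)x²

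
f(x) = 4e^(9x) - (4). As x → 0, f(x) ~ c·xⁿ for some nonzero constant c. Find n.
1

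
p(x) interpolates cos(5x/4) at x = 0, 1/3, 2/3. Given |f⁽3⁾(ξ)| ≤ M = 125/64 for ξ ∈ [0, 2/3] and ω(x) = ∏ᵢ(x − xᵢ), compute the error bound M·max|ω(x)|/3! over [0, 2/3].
125*sqrt(3)/46656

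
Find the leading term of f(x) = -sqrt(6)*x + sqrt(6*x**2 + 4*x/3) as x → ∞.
sqrt(6)/9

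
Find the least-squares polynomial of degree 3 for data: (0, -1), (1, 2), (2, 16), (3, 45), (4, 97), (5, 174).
-61/63 + (-269/378)x + (176/63)x² + (47/54)x³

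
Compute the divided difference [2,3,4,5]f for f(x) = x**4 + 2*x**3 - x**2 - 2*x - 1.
16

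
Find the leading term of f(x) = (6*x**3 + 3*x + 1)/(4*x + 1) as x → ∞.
3*x**2/2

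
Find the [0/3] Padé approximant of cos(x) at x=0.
1/(x**2/2 + 1)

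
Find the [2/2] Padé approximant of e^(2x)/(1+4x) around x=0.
(37*x**2/51 + 23*x/17 + 1)/(-131*x**2/51 + 57*x/17 + 1)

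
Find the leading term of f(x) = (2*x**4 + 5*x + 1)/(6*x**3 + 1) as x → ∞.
x/3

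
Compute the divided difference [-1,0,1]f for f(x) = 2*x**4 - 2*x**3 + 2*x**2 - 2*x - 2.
4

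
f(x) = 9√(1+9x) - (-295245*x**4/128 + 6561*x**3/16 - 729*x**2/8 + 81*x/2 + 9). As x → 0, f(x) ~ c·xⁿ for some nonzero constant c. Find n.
5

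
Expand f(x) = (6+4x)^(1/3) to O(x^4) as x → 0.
6**(1/3) + 2*6**(1/3)*x/9 - 4*6**(1/3)*x**2/81 + 40*6**(1/3)*x**3/2187 + O(x**4)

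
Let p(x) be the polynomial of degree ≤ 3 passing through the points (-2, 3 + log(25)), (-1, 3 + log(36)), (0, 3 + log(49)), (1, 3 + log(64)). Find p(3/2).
3 + log(294912*2**(3/4)*21**(5/8)*5**(3/8)/84035)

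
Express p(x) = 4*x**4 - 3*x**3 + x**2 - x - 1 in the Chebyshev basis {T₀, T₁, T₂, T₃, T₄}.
T₀ + (-13/4)T₁ + (5/2)T₂ + (-3/4)T₃ + (1/2)T₄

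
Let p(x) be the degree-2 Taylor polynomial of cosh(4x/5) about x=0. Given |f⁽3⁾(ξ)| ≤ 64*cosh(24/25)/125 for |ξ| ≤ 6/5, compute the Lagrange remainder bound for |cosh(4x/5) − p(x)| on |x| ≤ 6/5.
2304*cosh(24/25)/15625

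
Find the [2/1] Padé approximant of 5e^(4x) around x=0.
(40*x**2/3 + 40*x/3 + 5)/(1 - 4*x/3)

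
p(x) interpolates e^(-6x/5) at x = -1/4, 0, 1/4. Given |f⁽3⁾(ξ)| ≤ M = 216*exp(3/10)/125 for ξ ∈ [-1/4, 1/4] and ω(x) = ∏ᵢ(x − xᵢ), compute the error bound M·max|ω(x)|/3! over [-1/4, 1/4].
sqrt(3)*exp(3/10)/1000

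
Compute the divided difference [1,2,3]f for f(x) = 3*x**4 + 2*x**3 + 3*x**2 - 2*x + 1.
90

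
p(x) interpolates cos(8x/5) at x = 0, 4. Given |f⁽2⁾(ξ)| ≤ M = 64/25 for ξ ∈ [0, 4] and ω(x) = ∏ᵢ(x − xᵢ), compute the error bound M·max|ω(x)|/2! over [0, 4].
128/25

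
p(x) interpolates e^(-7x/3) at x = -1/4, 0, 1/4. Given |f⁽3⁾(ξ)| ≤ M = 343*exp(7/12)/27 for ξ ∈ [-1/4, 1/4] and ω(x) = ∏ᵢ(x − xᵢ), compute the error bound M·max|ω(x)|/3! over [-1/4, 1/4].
343*sqrt(3)*exp(7/12)/46656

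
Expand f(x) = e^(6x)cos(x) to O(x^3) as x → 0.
1 + 6*x + 35*x**2/2 + O(x**3)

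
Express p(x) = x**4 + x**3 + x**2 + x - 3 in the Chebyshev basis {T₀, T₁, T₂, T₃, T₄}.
(-17/8)T₀ + (7/4)T₁ + T₂ + (1/4)T₃ + (1/8)T₄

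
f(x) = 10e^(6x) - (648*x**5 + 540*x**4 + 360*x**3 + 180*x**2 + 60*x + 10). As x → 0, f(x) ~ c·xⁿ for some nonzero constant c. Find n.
6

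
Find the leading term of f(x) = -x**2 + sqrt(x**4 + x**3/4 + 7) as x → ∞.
x/8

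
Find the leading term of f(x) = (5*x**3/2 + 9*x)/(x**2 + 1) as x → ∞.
5*x/2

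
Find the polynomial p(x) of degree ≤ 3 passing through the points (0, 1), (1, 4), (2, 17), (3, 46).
x**3 + 2*x**2 + 1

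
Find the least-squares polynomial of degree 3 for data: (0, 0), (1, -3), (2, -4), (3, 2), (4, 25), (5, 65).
5/42 + (-653/252)x + (-73/42)x² + (35/36)x³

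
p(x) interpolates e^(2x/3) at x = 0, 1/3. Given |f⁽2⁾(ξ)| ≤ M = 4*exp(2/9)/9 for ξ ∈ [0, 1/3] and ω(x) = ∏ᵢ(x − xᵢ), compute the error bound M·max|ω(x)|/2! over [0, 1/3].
exp(2/9)/162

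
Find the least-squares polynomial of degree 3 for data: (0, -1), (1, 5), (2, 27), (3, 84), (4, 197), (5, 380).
-6/7 + (68/21)x + (-23/28)x² + (37/12)x³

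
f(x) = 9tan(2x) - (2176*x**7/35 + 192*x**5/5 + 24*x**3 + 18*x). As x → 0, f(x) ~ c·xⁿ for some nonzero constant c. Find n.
9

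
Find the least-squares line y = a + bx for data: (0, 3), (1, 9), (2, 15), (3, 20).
a = 16/5, b = 57/10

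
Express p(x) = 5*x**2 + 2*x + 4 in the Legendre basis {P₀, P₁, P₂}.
(17/3)P₀ + (2)P₁ + (10/3)P₂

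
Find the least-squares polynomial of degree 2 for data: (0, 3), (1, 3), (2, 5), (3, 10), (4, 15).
20/7 + (-43/70)x + (13/14)x²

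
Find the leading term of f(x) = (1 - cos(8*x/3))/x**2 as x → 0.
32/9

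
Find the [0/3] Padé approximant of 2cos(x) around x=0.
2/(x**2/2 + 1)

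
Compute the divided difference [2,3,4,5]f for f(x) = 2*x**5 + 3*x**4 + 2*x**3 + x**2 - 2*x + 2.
294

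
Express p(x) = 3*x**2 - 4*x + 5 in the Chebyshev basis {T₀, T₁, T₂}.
(13/2)T₀ + (-4)T₁ + (3/2)T₂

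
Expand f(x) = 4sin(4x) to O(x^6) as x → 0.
16*x - 128*x**3/3 + 512*x**5/15 + O(x**6)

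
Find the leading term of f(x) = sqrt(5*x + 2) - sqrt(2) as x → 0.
5*sqrt(2)*x/4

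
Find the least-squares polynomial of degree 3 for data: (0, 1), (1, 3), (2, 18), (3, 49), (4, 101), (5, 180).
8/9 + (-737/378)x + (911/252)x² + (85/108)x³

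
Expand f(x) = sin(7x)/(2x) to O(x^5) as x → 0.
7/2 - 343*x**2/12 + 16807*x**4/240 + O(x**5)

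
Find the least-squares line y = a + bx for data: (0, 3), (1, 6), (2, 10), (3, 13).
a = 29/10, b = 17/5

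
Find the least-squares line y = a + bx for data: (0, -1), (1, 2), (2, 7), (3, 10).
a = -6/5, b = 19/5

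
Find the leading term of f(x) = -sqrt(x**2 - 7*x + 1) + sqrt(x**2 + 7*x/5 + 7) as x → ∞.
21/5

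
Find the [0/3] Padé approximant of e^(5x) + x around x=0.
1/(-521*x**3/6 + 47*x**2/2 - 6*x + 1)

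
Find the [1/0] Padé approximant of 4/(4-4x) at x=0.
x + 1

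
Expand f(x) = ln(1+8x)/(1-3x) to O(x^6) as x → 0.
8*x - 8*x**2 + 440*x**3/3 - 584*x**4 + 24008*x**5/5 + O(x**6)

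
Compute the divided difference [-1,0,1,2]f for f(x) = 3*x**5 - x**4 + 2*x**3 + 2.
15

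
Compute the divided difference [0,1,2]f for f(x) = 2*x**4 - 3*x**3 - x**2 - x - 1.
4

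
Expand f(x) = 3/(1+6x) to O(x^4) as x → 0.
3 - 18*x + 108*x**2 - 648*x**3 + O(x**4)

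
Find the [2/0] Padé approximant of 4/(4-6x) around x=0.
9*x**2/4 + 3*x/2 + 1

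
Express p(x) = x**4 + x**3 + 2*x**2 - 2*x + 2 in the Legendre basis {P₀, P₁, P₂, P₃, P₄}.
(43/15)P₀ + (-7/5)P₁ + (40/21)P₂ + (2/5)P₃ + (8/35)P₄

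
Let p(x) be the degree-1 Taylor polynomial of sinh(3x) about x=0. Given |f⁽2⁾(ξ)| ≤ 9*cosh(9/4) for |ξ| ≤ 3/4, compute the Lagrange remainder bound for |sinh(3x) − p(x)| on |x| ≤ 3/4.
81*cosh(9/4)/32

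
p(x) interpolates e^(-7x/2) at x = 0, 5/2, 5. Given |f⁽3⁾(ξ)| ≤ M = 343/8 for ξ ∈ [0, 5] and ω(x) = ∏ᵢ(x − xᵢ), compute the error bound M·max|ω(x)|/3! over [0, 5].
42875*sqrt(3)/1728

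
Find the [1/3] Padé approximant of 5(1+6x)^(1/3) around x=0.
(25*x + 5)/(8*x**3/3 - 2*x**2 + 3*x + 1)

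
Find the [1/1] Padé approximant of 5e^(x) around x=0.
(5*x/2 + 5)/(1 - x/2)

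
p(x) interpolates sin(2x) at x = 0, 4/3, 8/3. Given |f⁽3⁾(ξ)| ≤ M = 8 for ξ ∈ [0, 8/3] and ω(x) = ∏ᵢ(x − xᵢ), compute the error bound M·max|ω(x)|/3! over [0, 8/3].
512*sqrt(3)/729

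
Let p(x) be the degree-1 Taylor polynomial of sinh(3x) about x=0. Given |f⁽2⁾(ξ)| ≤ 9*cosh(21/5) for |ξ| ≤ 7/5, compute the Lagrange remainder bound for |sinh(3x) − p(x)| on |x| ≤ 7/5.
441*cosh(21/5)/50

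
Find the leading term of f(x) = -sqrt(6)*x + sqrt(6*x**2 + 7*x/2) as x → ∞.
7*sqrt(6)/24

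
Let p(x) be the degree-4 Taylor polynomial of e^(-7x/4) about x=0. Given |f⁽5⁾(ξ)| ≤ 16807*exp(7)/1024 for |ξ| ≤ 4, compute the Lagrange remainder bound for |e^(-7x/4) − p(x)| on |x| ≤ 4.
16807*exp(7)/120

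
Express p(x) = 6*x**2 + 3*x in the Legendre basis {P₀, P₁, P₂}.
(2)P₀ + (3)P₁ + (4)P₂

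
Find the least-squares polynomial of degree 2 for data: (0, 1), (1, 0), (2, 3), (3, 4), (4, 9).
29/35 + (-6/7)x + (5/7)x²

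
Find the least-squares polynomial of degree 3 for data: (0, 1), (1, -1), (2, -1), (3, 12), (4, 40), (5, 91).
7/6 + (-715/252)x + (-41/42)x² + (37/36)x³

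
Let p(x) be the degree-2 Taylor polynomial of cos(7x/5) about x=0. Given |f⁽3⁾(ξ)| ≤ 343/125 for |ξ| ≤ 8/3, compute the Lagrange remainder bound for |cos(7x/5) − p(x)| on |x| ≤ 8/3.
87808/10125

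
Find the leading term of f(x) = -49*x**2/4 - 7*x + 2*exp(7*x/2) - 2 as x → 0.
343*x**3/24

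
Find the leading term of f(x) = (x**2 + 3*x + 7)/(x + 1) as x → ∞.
x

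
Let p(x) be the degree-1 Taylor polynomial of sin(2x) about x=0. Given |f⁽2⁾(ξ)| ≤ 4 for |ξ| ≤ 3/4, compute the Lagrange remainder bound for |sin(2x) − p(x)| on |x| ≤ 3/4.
9/8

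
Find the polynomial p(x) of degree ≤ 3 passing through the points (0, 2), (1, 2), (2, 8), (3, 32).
2*x**3 - 3*x**2 + x + 2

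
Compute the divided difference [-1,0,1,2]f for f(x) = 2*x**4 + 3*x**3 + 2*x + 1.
7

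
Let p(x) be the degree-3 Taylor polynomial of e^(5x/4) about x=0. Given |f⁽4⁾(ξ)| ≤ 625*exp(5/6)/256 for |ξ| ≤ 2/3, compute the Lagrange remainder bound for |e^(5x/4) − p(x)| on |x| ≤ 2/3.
625*exp(5/6)/31104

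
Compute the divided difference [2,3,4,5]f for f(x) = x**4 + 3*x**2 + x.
14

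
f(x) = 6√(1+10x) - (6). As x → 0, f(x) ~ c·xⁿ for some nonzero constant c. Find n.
1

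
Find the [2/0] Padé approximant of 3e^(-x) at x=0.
3*x**2/2 - 3*x + 3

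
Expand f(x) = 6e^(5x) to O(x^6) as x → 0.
6 + 30*x + 75*x**2 + 125*x**3 + 625*x**4/4 + 625*x**5/4 + O(x**6)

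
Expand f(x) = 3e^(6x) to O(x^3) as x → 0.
3 + 18*x + 54*x**2 + O(x**3)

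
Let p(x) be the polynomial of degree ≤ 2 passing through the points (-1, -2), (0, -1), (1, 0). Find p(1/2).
-1/2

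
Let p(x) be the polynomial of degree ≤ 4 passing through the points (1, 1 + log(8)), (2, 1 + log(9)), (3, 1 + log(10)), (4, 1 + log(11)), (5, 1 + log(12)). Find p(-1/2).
1 + log(429496729600000000000000000000000*11**(31/32)*2**(25/128)*3**(19/128)*5**(13/64)/1259146754955705275366853393770193)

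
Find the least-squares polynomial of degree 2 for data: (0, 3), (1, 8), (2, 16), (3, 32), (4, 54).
17/5 + (3/5)x + (3)x²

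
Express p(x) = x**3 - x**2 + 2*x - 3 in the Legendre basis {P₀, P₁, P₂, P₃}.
(-10/3)P₀ + (13/5)P₁ + (-2/3)P₂ + (2/5)P₃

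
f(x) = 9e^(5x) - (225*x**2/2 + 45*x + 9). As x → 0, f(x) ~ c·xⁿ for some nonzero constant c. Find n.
3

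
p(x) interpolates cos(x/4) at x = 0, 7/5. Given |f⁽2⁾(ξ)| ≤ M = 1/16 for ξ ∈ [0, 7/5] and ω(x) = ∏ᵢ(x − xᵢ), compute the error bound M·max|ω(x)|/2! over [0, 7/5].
49/3200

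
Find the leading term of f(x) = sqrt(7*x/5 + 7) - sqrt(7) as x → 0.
sqrt(7)*x/10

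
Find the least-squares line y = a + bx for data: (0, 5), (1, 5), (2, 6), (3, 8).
a = 9/2, b = 1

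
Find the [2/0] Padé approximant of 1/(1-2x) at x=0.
4*x**2 + 2*x + 1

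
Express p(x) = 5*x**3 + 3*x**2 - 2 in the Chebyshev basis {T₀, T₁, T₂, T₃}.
(-1/2)T₀ + (15/4)T₁ + (3/2)T₂ + (5/4)T₃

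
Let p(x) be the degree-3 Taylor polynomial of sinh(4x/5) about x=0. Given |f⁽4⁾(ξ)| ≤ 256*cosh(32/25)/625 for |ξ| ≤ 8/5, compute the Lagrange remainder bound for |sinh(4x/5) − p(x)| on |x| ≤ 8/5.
131072*cosh(32/25)/1171875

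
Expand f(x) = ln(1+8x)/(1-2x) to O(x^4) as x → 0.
8*x - 16*x**2 + 416*x**3/3 + O(x**4)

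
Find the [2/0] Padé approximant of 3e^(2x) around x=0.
6*x**2 + 6*x + 3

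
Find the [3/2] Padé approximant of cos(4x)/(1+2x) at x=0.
(32*x**3/3 - 16*x**2/3 - 2*x + 1)/(1 - 4*x**2/3)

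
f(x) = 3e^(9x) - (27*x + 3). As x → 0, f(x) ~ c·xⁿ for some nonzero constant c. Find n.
2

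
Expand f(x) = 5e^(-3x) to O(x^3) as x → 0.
5 - 15*x + 45*x**2/2 + O(x**3)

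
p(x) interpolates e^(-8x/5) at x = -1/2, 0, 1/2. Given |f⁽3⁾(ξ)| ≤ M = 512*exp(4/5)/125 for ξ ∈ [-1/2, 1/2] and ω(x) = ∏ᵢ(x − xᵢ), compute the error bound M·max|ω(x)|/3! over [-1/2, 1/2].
64*sqrt(3)*exp(4/5)/3375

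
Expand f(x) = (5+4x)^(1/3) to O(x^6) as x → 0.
5**(1/3) + 4*5**(1/3)*x/15 - 16*5**(1/3)*x**2/225 + 64*5**(1/3)*x**3/2025 - 512*5**(1/3)*x**4/30375 + 22528*5**(1/3)*x**5/2278125 + O(x**6)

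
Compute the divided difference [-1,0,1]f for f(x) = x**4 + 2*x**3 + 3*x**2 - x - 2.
4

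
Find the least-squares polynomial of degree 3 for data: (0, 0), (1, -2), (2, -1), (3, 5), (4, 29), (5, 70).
1/126 + (-571/756)x + (-263/126)x² + (109/108)x³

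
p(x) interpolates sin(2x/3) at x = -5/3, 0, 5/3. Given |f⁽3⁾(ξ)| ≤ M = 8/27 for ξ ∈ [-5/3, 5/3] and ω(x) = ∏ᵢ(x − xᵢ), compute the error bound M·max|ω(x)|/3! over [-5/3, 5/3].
1000*sqrt(3)/19683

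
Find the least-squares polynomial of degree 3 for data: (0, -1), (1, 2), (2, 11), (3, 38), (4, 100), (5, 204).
-37/42 + (943/252)x + (-68/21)x² + (77/36)x³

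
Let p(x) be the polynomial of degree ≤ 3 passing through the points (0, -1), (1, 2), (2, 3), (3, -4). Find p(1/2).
3/8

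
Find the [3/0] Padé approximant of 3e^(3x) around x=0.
27*x**3/2 + 27*x**2/2 + 9*x + 3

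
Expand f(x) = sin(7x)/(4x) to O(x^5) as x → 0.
7/4 - 343*x**2/24 + 16807*x**4/480 + O(x**5)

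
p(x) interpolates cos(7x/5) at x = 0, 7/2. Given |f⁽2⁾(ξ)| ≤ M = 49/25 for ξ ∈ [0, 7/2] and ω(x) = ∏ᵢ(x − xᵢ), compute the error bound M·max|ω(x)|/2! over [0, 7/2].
2401/800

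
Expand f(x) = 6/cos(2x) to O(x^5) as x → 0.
6 + 12*x**2 + 20*x**4 + O(x**5)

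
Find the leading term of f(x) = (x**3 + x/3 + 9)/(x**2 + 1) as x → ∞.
x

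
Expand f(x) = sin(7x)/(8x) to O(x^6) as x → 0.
7/8 - 343*x**2/48 + 16807*x**4/960 + O(x**6)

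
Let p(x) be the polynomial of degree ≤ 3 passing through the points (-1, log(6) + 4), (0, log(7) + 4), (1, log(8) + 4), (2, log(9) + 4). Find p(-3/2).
log(192*2**(1/8)*3**(9/16)*7**(13/16)/343) + 4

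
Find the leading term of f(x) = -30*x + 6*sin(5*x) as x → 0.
-125*x**3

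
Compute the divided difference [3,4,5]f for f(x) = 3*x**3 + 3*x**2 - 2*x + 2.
39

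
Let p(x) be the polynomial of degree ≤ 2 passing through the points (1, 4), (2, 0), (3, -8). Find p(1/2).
9/2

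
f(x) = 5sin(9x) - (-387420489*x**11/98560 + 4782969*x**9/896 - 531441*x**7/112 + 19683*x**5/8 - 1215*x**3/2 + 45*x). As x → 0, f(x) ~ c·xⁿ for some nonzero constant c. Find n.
13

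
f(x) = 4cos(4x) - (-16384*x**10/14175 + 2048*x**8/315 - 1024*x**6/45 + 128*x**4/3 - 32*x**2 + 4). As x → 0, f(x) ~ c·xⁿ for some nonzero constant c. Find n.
12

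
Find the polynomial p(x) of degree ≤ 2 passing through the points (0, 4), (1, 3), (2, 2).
4 - x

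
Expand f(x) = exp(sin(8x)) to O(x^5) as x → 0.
1 + 8*x + 32*x**2 - 512*x**4 + O(x**5)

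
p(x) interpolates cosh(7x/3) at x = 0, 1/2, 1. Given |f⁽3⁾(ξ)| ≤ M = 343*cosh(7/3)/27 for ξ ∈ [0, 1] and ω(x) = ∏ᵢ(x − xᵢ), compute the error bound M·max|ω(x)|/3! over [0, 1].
343*sqrt(3)*cosh(7/3)/5832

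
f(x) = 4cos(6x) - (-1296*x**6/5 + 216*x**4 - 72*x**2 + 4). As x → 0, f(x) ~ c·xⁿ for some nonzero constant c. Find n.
8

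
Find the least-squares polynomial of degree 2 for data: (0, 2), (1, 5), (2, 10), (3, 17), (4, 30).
82/35 + (18/35)x + (11/7)x²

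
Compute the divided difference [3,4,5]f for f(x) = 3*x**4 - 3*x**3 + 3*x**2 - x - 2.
258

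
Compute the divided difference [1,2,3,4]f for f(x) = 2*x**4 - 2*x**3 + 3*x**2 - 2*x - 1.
18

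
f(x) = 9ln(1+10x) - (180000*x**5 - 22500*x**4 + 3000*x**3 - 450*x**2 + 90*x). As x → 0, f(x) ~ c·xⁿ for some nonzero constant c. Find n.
6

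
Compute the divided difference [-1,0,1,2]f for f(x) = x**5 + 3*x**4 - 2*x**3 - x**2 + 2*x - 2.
9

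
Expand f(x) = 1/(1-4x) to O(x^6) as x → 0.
1 + 4*x + 16*x**2 + 64*x**3 + 256*x**4 + 1024*x**5 + O(x**6)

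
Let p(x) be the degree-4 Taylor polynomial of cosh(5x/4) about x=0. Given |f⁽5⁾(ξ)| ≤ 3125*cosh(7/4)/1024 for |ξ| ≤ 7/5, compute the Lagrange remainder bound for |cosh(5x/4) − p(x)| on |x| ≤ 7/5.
16807*cosh(7/4)/122880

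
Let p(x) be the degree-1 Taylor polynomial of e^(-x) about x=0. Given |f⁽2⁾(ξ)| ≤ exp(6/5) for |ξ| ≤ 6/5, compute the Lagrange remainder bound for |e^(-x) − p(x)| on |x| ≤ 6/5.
18*exp(6/5)/25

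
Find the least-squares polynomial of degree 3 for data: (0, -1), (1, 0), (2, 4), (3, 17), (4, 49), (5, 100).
-53/63 + (239/378)x + (-74/63)x² + (55/54)x³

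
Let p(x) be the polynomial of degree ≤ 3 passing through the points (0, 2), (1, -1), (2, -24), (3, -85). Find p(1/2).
15/8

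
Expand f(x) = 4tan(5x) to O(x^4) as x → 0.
20*x + 500*x**3/3 + O(x**4)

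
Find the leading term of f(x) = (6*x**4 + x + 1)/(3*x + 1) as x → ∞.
2*x**3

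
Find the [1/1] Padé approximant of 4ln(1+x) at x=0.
4*x/(x/2 + 1)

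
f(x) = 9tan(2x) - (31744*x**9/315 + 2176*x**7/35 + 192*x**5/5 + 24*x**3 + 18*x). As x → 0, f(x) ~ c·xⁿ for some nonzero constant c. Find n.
11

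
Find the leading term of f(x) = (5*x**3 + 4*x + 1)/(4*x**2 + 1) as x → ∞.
5*x/4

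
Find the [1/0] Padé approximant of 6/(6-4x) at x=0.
2*x/3 + 1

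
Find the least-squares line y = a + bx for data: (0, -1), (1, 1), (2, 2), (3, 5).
a = -11/10, b = 19/10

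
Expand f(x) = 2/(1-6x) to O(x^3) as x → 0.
2 + 12*x + 72*x**2 + O(x**3)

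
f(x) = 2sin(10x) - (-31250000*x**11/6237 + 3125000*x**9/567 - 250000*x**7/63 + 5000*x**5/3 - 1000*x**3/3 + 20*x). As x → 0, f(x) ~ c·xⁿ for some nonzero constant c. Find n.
13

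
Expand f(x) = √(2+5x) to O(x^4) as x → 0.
sqrt(2) + 5*sqrt(2)*x/4 - 25*sqrt(2)*x**2/32 + 125*sqrt(2)*x**3/128 + O(x**4)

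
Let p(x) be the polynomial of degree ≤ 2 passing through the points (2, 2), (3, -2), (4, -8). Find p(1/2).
17/4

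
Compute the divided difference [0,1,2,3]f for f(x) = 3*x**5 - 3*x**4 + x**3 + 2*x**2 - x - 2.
58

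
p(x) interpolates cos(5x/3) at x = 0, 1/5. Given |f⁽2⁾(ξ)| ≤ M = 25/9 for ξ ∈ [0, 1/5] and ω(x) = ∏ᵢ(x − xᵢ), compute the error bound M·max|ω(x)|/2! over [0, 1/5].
1/72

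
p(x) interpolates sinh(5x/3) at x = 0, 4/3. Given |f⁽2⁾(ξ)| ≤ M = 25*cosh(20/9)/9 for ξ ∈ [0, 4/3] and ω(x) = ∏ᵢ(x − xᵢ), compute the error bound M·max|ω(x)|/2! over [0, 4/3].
50*cosh(20/9)/81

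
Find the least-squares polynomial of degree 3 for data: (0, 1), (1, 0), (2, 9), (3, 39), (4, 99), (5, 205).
6/7 + (-26/21)x + (-33/28)x² + (23/12)x³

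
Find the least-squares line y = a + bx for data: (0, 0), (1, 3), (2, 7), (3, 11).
a = -3/10, b = 37/10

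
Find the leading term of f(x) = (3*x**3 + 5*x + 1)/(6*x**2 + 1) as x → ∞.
x/2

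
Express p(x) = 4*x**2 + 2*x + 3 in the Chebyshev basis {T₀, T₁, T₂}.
(5)T₀ + (2)T₁ + (2)T₂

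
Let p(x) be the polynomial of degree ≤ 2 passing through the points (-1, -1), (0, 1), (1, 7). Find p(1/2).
7/2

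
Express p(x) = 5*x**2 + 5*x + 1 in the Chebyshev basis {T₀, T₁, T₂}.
(7/2)T₀ + (5)T₁ + (5/2)T₂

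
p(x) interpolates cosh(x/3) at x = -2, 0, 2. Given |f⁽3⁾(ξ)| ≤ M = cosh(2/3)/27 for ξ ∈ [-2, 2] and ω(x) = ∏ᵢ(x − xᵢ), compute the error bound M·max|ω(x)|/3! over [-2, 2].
8*sqrt(3)*cosh(2/3)/729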